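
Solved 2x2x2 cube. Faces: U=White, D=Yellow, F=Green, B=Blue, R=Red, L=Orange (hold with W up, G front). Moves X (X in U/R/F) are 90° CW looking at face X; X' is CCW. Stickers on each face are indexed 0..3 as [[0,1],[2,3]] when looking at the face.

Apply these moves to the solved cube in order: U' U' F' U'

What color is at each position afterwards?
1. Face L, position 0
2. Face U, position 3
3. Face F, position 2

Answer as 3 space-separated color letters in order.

Answer: G O B

Derivation:
After move 1 (U'): U=WWWW F=OOGG R=GGRR B=RRBB L=BBOO
After move 2 (U'): U=WWWW F=BBGG R=OORR B=GGBB L=RROO
After move 3 (F'): F=BGBG U=WWOR R=YOYR D=ROYY L=RWOW
After move 4 (U'): U=WRWO F=RWBG R=BGYR B=YOBB L=GGOW
Query 1: L[0] = G
Query 2: U[3] = O
Query 3: F[2] = B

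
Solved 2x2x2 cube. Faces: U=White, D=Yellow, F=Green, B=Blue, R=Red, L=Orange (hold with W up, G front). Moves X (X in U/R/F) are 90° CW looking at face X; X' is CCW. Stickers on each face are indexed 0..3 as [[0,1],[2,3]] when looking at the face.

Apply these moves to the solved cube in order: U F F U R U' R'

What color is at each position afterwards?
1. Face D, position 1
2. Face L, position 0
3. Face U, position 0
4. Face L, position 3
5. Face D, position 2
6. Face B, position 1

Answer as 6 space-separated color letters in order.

After move 1 (U): U=WWWW F=RRGG R=BBRR B=OOBB L=GGOO
After move 2 (F): F=GRGR U=WWOG R=WBWR D=RBYY L=GYOY
After move 3 (F): F=GGRR U=WWYY R=OBGR D=WWYY L=GROB
After move 4 (U): U=YWYW F=OBRR R=OOGR B=GRBB L=GGOB
After move 5 (R): R=GORO U=YBYR F=OWRY D=WBYG B=WRWB
After move 6 (U'): U=BRYY F=GGRY R=OWRO B=GOWB L=WROB
After move 7 (R'): R=WOOR U=BWYG F=GRRY D=WGYY B=GOBB
Query 1: D[1] = G
Query 2: L[0] = W
Query 3: U[0] = B
Query 4: L[3] = B
Query 5: D[2] = Y
Query 6: B[1] = O

Answer: G W B B Y O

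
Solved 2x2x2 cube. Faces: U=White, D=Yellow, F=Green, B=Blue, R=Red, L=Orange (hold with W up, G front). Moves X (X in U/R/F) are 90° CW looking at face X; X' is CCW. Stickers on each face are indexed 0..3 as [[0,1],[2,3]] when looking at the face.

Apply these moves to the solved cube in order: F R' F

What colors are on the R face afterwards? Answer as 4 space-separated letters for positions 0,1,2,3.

Answer: O R B W

Derivation:
After move 1 (F): F=GGGG U=WWOO R=WRWR D=RRYY L=OYOY
After move 2 (R'): R=RRWW U=WBOB F=GWGO D=RGYG B=YBRB
After move 3 (F): F=GGOW U=WBYY R=ORBW D=WRYG L=OROG
Query: R face = ORBW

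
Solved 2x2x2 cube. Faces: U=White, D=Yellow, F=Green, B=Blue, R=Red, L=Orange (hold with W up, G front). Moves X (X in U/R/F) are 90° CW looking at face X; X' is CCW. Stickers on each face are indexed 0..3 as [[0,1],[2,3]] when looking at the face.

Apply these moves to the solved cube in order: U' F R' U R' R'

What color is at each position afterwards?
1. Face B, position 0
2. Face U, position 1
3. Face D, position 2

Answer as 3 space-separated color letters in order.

After move 1 (U'): U=WWWW F=OOGG R=GGRR B=RRBB L=BBOO
After move 2 (F): F=GOGO U=WWOB R=WGWR D=RGYY L=BYOY
After move 3 (R'): R=GRWW U=WBOR F=GWGB D=ROYO B=YRGB
After move 4 (U): U=OWRB F=GRGB R=YRWW B=BYGB L=GWOY
After move 5 (R'): R=RWYW U=OGRB F=GWGB D=RRYB B=OYOB
After move 6 (R'): R=WWRY U=OORO F=GGGB D=RWYB B=BYRB
Query 1: B[0] = B
Query 2: U[1] = O
Query 3: D[2] = Y

Answer: B O Y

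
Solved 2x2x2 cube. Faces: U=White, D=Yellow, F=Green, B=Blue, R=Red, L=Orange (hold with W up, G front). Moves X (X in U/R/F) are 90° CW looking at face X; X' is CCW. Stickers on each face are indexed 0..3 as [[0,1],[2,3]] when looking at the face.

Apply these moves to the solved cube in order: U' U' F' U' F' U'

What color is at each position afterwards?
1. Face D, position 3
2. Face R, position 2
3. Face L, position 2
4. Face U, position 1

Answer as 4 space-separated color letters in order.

After move 1 (U'): U=WWWW F=OOGG R=GGRR B=RRBB L=BBOO
After move 2 (U'): U=WWWW F=BBGG R=OORR B=GGBB L=RROO
After move 3 (F'): F=BGBG U=WWOR R=YOYR D=ROYY L=RWOW
After move 4 (U'): U=WRWO F=RWBG R=BGYR B=YOBB L=GGOW
After move 5 (F'): F=WGRB U=WRBY R=OGRR D=GWYY L=GOOW
After move 6 (U'): U=RYWB F=GORB R=WGRR B=OGBB L=YOOW
Query 1: D[3] = Y
Query 2: R[2] = R
Query 3: L[2] = O
Query 4: U[1] = Y

Answer: Y R O Y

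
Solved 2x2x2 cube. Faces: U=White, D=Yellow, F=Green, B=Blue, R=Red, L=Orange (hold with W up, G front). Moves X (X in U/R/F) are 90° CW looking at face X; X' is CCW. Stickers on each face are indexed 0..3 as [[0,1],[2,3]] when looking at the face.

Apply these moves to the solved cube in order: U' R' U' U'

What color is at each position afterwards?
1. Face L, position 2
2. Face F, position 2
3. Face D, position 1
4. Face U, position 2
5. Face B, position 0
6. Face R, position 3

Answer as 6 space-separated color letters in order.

After move 1 (U'): U=WWWW F=OOGG R=GGRR B=RRBB L=BBOO
After move 2 (R'): R=GRGR U=WBWR F=OWGW D=YOYG B=YRYB
After move 3 (U'): U=BRWW F=BBGW R=OWGR B=GRYB L=YROO
After move 4 (U'): U=RWBW F=YRGW R=BBGR B=OWYB L=GROO
Query 1: L[2] = O
Query 2: F[2] = G
Query 3: D[1] = O
Query 4: U[2] = B
Query 5: B[0] = O
Query 6: R[3] = R

Answer: O G O B O R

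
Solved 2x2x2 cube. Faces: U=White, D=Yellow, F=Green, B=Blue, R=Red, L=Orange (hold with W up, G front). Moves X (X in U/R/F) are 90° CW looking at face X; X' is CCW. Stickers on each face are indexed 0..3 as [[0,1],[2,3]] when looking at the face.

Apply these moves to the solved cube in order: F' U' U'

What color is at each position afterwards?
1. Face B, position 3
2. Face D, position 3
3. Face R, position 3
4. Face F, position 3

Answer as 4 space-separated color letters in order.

After move 1 (F'): F=GGGG U=WWRR R=YRYR D=OOYY L=OWOW
After move 2 (U'): U=WRWR F=OWGG R=GGYR B=YRBB L=BBOW
After move 3 (U'): U=RRWW F=BBGG R=OWYR B=GGBB L=YROW
Query 1: B[3] = B
Query 2: D[3] = Y
Query 3: R[3] = R
Query 4: F[3] = G

Answer: B Y R G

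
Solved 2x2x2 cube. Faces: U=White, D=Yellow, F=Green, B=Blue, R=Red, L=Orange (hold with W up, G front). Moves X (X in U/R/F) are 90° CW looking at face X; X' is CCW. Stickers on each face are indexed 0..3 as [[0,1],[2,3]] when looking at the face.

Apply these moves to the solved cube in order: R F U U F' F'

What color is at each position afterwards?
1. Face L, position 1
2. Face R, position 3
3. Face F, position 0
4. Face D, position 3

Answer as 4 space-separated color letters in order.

Answer: G R Y B

Derivation:
After move 1 (R): R=RRRR U=WGWG F=GYGY D=YBYB B=WBWB
After move 2 (F): F=GGYY U=WGOO R=WRGR D=RRYB L=OYOB
After move 3 (U): U=OWOG F=WRYY R=WBGR B=OYWB L=GGOB
After move 4 (U): U=OOGW F=WBYY R=OYGR B=GGWB L=WROB
After move 5 (F'): F=BYWY U=OOOG R=RYRR D=RBYB L=WWOG
After move 6 (F'): F=YYBW U=OORR R=BYRR D=WGYB L=WGOO
Query 1: L[1] = G
Query 2: R[3] = R
Query 3: F[0] = Y
Query 4: D[3] = B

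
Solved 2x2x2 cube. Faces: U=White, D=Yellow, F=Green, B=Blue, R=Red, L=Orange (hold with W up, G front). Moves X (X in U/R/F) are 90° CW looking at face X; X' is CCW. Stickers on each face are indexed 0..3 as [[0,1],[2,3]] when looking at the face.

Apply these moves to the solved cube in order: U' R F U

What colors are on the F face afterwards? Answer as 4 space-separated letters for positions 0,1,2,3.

Answer: W G Y Y

Derivation:
After move 1 (U'): U=WWWW F=OOGG R=GGRR B=RRBB L=BBOO
After move 2 (R): R=RGRG U=WOWG F=OYGY D=YBYR B=WRWB
After move 3 (F): F=GOYY U=WOOB R=WGGG D=RRYR L=BYOB
After move 4 (U): U=OWBO F=WGYY R=WRGG B=BYWB L=GOOB
Query: F face = WGYY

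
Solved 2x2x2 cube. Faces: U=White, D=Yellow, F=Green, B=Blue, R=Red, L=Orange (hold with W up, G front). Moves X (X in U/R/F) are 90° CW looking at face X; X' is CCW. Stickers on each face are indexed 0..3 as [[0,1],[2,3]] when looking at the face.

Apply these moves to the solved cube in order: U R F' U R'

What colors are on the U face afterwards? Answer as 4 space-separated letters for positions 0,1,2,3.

Answer: R W R G

Derivation:
After move 1 (U): U=WWWW F=RRGG R=BBRR B=OOBB L=GGOO
After move 2 (R): R=RBRB U=WRWG F=RYGY D=YBYO B=WOWB
After move 3 (F'): F=YYRG U=WRRR R=BBYB D=GOYO L=GGOW
After move 4 (U): U=RWRR F=BBRG R=WOYB B=GGWB L=YYOW
After move 5 (R'): R=OBWY U=RWRG F=BWRR D=GBYG B=OGOB
Query: U face = RWRG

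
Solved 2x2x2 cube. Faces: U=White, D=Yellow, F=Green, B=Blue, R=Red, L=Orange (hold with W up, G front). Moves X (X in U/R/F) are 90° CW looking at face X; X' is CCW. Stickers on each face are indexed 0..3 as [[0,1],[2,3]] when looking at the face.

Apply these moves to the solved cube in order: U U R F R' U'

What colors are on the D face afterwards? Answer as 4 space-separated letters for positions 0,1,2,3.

After move 1 (U): U=WWWW F=RRGG R=BBRR B=OOBB L=GGOO
After move 2 (U): U=WWWW F=BBGG R=OORR B=GGBB L=RROO
After move 3 (R): R=RORO U=WBWG F=BYGY D=YBYG B=WGWB
After move 4 (F): F=GBYY U=WBOR R=WOGO D=RRYG L=RYOB
After move 5 (R'): R=OOWG U=WWOW F=GBYR D=RBYY B=GGRB
After move 6 (U'): U=WWWO F=RYYR R=GBWG B=OORB L=GGOB
Query: D face = RBYY

Answer: R B Y Y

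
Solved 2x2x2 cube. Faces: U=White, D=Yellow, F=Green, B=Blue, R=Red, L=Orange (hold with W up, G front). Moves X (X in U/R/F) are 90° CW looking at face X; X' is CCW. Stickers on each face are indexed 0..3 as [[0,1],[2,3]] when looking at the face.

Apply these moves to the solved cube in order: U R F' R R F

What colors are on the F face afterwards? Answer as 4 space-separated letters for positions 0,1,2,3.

After move 1 (U): U=WWWW F=RRGG R=BBRR B=OOBB L=GGOO
After move 2 (R): R=RBRB U=WRWG F=RYGY D=YBYO B=WOWB
After move 3 (F'): F=YYRG U=WRRR R=BBYB D=GOYO L=GGOW
After move 4 (R): R=YBBB U=WYRG F=YORO D=GWYW B=RORB
After move 5 (R): R=BYBB U=WORO F=YWRW D=GRYR B=GOYB
After move 6 (F): F=RYWW U=WOWG R=RYOB D=BBYR L=GGOR
Query: F face = RYWW

Answer: R Y W W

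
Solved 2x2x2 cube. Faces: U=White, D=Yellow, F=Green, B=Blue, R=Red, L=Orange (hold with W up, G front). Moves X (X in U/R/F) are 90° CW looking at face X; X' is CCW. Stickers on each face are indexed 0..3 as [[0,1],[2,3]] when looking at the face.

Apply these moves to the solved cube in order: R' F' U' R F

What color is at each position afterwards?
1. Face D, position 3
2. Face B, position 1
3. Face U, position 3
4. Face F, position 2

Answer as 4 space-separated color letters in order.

After move 1 (R'): R=RRRR U=WBWB F=GWGW D=YGYG B=YBYB
After move 2 (F'): F=WWGG U=WBRR R=GRYR D=OOYG L=OBOW
After move 3 (U'): U=BRWR F=OBGG R=WWYR B=GRYB L=YBOW
After move 4 (R): R=YWRW U=BBWG F=OOGG D=OYYG B=RRRB
After move 5 (F): F=GOGO U=BBWB R=WWGW D=RYYG L=YOOY
Query 1: D[3] = G
Query 2: B[1] = R
Query 3: U[3] = B
Query 4: F[2] = G

Answer: G R B G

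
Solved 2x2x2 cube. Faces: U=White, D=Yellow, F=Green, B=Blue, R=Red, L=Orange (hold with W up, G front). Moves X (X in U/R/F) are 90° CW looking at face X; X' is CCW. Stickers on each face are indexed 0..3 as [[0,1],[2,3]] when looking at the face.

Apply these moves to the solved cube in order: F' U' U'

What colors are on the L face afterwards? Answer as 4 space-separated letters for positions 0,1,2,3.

After move 1 (F'): F=GGGG U=WWRR R=YRYR D=OOYY L=OWOW
After move 2 (U'): U=WRWR F=OWGG R=GGYR B=YRBB L=BBOW
After move 3 (U'): U=RRWW F=BBGG R=OWYR B=GGBB L=YROW
Query: L face = YROW

Answer: Y R O W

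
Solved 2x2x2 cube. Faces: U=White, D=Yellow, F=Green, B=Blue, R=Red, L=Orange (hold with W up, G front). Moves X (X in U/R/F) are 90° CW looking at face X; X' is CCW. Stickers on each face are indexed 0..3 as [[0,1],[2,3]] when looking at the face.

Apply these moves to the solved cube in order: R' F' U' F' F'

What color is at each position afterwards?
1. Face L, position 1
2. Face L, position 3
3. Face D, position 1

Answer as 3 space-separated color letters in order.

Answer: Y W W

Derivation:
After move 1 (R'): R=RRRR U=WBWB F=GWGW D=YGYG B=YBYB
After move 2 (F'): F=WWGG U=WBRR R=GRYR D=OOYG L=OBOW
After move 3 (U'): U=BRWR F=OBGG R=WWYR B=GRYB L=YBOW
After move 4 (F'): F=BGOG U=BRWY R=OWOR D=BWYG L=YROW
After move 5 (F'): F=GGBO U=BROO R=WWBR D=RWYG L=YYOW
Query 1: L[1] = Y
Query 2: L[3] = W
Query 3: D[1] = W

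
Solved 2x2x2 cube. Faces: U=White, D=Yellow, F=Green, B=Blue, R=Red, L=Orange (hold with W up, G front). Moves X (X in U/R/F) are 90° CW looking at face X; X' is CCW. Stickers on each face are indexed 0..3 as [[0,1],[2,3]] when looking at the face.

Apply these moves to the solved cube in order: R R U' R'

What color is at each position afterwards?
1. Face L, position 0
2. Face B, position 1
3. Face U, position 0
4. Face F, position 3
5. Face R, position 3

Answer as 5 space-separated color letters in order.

After move 1 (R): R=RRRR U=WGWG F=GYGY D=YBYB B=WBWB
After move 2 (R): R=RRRR U=WYWY F=GBGB D=YWYW B=GBGB
After move 3 (U'): U=YYWW F=OOGB R=GBRR B=RRGB L=GBOO
After move 4 (R'): R=BRGR U=YGWR F=OYGW D=YOYB B=WRWB
Query 1: L[0] = G
Query 2: B[1] = R
Query 3: U[0] = Y
Query 4: F[3] = W
Query 5: R[3] = R

Answer: G R Y W R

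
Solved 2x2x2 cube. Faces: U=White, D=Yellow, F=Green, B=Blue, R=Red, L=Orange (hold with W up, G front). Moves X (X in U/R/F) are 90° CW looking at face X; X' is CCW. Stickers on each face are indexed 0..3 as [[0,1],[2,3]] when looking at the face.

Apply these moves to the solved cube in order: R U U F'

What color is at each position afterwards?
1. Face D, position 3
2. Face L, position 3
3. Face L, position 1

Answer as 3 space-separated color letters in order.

After move 1 (R): R=RRRR U=WGWG F=GYGY D=YBYB B=WBWB
After move 2 (U): U=WWGG F=RRGY R=WBRR B=OOWB L=GYOO
After move 3 (U): U=GWGW F=WBGY R=OORR B=GYWB L=RROO
After move 4 (F'): F=BYWG U=GWOR R=BOYR D=ROYB L=RWOG
Query 1: D[3] = B
Query 2: L[3] = G
Query 3: L[1] = W

Answer: B G W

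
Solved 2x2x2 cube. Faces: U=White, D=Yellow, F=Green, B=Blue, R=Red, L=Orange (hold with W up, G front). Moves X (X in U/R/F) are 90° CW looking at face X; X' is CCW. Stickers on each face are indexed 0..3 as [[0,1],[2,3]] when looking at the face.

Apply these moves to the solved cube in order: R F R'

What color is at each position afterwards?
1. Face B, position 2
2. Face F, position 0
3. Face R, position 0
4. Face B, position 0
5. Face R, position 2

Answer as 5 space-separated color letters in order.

Answer: R G R B W

Derivation:
After move 1 (R): R=RRRR U=WGWG F=GYGY D=YBYB B=WBWB
After move 2 (F): F=GGYY U=WGOO R=WRGR D=RRYB L=OYOB
After move 3 (R'): R=RRWG U=WWOW F=GGYO D=RGYY B=BBRB
Query 1: B[2] = R
Query 2: F[0] = G
Query 3: R[0] = R
Query 4: B[0] = B
Query 5: R[2] = W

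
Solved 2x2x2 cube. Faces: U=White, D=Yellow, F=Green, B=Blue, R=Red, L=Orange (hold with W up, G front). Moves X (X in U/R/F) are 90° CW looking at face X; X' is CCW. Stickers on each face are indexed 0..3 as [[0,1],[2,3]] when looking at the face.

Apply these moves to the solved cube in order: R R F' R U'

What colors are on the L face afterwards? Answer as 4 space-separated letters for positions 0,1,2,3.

Answer: R B O W

Derivation:
After move 1 (R): R=RRRR U=WGWG F=GYGY D=YBYB B=WBWB
After move 2 (R): R=RRRR U=WYWY F=GBGB D=YWYW B=GBGB
After move 3 (F'): F=BBGG U=WYRR R=WRYR D=OOYW L=OYOW
After move 4 (R): R=YWRR U=WBRG F=BOGW D=OGYG B=RBYB
After move 5 (U'): U=BGWR F=OYGW R=BORR B=YWYB L=RBOW
Query: L face = RBOW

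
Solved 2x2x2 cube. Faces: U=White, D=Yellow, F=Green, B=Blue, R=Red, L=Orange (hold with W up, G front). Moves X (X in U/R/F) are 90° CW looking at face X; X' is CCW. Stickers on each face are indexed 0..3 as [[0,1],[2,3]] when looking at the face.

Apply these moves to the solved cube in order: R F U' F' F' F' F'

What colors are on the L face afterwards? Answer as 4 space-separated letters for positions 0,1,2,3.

Answer: W B O B

Derivation:
After move 1 (R): R=RRRR U=WGWG F=GYGY D=YBYB B=WBWB
After move 2 (F): F=GGYY U=WGOO R=WRGR D=RRYB L=OYOB
After move 3 (U'): U=GOWO F=OYYY R=GGGR B=WRWB L=WBOB
After move 4 (F'): F=YYOY U=GOGG R=RGRR D=BBYB L=WOOW
After move 5 (F'): F=YYYO U=GORR R=BGBR D=OWYB L=WGOG
After move 6 (F'): F=YOYY U=GOBB R=WGOR D=GGYB L=WROR
After move 7 (F'): F=OYYY U=GOWO R=GGGR D=RRYB L=WBOB
Query: L face = WBOB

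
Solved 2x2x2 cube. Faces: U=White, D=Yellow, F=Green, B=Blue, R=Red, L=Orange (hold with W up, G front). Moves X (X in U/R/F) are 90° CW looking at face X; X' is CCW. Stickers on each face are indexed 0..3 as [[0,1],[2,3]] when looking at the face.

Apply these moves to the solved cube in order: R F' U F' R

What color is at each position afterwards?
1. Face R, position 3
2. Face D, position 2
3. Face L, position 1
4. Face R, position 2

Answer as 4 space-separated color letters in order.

After move 1 (R): R=RRRR U=WGWG F=GYGY D=YBYB B=WBWB
After move 2 (F'): F=YYGG U=WGRR R=BRYR D=OOYB L=OGOW
After move 3 (U): U=RWRG F=BRGG R=WBYR B=OGWB L=YYOW
After move 4 (F'): F=RGBG U=RWWY R=OBOR D=YWYB L=YGOR
After move 5 (R): R=OORB U=RGWG F=RWBB D=YWYO B=YGWB
Query 1: R[3] = B
Query 2: D[2] = Y
Query 3: L[1] = G
Query 4: R[2] = R

Answer: B Y G R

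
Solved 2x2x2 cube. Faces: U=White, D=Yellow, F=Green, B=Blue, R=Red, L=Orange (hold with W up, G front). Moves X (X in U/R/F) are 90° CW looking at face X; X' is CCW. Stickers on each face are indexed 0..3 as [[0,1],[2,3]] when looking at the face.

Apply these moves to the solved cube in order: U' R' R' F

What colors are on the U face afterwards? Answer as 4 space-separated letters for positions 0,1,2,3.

Answer: W Y O B

Derivation:
After move 1 (U'): U=WWWW F=OOGG R=GGRR B=RRBB L=BBOO
After move 2 (R'): R=GRGR U=WBWR F=OWGW D=YOYG B=YRYB
After move 3 (R'): R=RRGG U=WYWY F=OBGR D=YWYW B=GROB
After move 4 (F): F=GORB U=WYOB R=WRYG D=GRYW L=BYOW
Query: U face = WYOB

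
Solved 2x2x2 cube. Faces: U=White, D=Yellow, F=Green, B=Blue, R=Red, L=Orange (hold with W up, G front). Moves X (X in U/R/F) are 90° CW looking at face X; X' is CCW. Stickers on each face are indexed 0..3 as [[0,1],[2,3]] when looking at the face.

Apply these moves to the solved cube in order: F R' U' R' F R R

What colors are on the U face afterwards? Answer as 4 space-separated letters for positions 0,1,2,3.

Answer: B W Y O

Derivation:
After move 1 (F): F=GGGG U=WWOO R=WRWR D=RRYY L=OYOY
After move 2 (R'): R=RRWW U=WBOB F=GWGO D=RGYG B=YBRB
After move 3 (U'): U=BBWO F=OYGO R=GWWW B=RRRB L=YBOY
After move 4 (R'): R=WWGW U=BRWR F=OBGO D=RYYO B=GRGB
After move 5 (F): F=GOOB U=BRYB R=WWRW D=GWYO L=YROY
After move 6 (R): R=RWWW U=BOYB F=GWOO D=GGYG B=BRRB
After move 7 (R): R=WRWW U=BWYO F=GGOG D=GRYB B=BROB
Query: U face = BWYO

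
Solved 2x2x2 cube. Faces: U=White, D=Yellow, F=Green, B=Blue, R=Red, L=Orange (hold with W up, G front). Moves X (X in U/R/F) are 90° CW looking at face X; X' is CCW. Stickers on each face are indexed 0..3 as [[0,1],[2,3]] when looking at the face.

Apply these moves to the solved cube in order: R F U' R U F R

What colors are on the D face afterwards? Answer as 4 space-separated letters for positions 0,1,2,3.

After move 1 (R): R=RRRR U=WGWG F=GYGY D=YBYB B=WBWB
After move 2 (F): F=GGYY U=WGOO R=WRGR D=RRYB L=OYOB
After move 3 (U'): U=GOWO F=OYYY R=GGGR B=WRWB L=WBOB
After move 4 (R): R=GGRG U=GYWY F=ORYB D=RWYW B=OROB
After move 5 (U): U=WGYY F=GGYB R=ORRG B=WBOB L=OROB
After move 6 (F): F=YGBG U=WGBR R=YRYG D=ROYW L=OROW
After move 7 (R): R=YYGR U=WGBG F=YOBW D=ROYW B=RBGB
Query: D face = ROYW

Answer: R O Y W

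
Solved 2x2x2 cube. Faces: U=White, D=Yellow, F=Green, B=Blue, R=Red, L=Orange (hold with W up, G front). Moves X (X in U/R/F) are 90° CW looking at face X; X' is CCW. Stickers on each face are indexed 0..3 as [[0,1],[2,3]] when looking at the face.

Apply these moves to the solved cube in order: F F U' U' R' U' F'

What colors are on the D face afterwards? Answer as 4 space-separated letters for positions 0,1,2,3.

Answer: G R Y G

Derivation:
After move 1 (F): F=GGGG U=WWOO R=WRWR D=RRYY L=OYOY
After move 2 (F): F=GGGG U=WWYY R=OROR D=WWYY L=OROR
After move 3 (U'): U=WYWY F=ORGG R=GGOR B=ORBB L=BBOR
After move 4 (U'): U=YYWW F=BBGG R=OROR B=GGBB L=OROR
After move 5 (R'): R=RROO U=YBWG F=BYGW D=WBYG B=YGWB
After move 6 (U'): U=BGYW F=ORGW R=BYOO B=RRWB L=YGOR
After move 7 (F'): F=RWOG U=BGBO R=BYWO D=GRYG L=YWOY
Query: D face = GRYG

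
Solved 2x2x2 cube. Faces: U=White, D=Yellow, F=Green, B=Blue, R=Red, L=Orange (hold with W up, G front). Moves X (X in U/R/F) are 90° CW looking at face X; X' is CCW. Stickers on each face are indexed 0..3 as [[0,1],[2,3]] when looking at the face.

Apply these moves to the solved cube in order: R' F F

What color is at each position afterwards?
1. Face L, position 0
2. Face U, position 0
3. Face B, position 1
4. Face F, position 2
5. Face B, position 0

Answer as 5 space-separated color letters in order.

Answer: O W B W Y

Derivation:
After move 1 (R'): R=RRRR U=WBWB F=GWGW D=YGYG B=YBYB
After move 2 (F): F=GGWW U=WBOO R=WRBR D=RRYG L=OYOG
After move 3 (F): F=WGWG U=WBGY R=OROR D=BWYG L=OROR
Query 1: L[0] = O
Query 2: U[0] = W
Query 3: B[1] = B
Query 4: F[2] = W
Query 5: B[0] = Y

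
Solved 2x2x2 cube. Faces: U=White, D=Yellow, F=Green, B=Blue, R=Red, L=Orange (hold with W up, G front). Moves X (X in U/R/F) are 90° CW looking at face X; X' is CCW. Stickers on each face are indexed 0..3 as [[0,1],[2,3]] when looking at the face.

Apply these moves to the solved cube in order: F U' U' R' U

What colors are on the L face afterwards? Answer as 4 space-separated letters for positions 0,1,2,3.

Answer: B O O Y

Derivation:
After move 1 (F): F=GGGG U=WWOO R=WRWR D=RRYY L=OYOY
After move 2 (U'): U=WOWO F=OYGG R=GGWR B=WRBB L=BBOY
After move 3 (U'): U=OOWW F=BBGG R=OYWR B=GGBB L=WROY
After move 4 (R'): R=YROW U=OBWG F=BOGW D=RBYG B=YGRB
After move 5 (U): U=WOGB F=YRGW R=YGOW B=WRRB L=BOOY
Query: L face = BOOY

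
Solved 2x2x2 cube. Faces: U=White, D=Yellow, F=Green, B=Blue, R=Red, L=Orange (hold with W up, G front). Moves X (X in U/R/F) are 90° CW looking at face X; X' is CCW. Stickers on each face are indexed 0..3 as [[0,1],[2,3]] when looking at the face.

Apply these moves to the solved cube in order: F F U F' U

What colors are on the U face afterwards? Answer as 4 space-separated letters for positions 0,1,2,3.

Answer: B Y O W

Derivation:
After move 1 (F): F=GGGG U=WWOO R=WRWR D=RRYY L=OYOY
After move 2 (F): F=GGGG U=WWYY R=OROR D=WWYY L=OROR
After move 3 (U): U=YWYW F=ORGG R=BBOR B=ORBB L=GGOR
After move 4 (F'): F=RGOG U=YWBO R=WBWR D=GRYY L=GWOY
After move 5 (U): U=BYOW F=WBOG R=ORWR B=GWBB L=RGOY
Query: U face = BYOW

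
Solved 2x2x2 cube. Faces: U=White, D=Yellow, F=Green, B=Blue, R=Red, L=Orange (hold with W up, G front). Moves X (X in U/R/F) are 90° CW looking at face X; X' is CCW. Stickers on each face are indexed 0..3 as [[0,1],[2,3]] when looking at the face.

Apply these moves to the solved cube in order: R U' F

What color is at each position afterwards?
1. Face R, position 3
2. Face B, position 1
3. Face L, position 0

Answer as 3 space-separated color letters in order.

Answer: R R W

Derivation:
After move 1 (R): R=RRRR U=WGWG F=GYGY D=YBYB B=WBWB
After move 2 (U'): U=GGWW F=OOGY R=GYRR B=RRWB L=WBOO
After move 3 (F): F=GOYO U=GGOB R=WYWR D=RGYB L=WYOB
Query 1: R[3] = R
Query 2: B[1] = R
Query 3: L[0] = W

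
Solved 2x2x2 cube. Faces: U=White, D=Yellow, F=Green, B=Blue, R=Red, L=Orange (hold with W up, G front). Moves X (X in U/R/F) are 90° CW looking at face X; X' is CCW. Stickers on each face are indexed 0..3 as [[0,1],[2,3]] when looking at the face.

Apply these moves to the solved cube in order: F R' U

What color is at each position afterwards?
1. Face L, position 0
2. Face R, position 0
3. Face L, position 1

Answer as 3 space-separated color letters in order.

After move 1 (F): F=GGGG U=WWOO R=WRWR D=RRYY L=OYOY
After move 2 (R'): R=RRWW U=WBOB F=GWGO D=RGYG B=YBRB
After move 3 (U): U=OWBB F=RRGO R=YBWW B=OYRB L=GWOY
Query 1: L[0] = G
Query 2: R[0] = Y
Query 3: L[1] = W

Answer: G Y W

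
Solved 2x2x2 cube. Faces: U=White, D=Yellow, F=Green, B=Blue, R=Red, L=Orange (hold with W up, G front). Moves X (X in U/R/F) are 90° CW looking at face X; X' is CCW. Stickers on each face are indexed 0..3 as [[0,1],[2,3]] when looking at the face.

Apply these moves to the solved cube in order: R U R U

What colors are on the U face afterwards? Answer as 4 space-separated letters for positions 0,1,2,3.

Answer: G W Y R

Derivation:
After move 1 (R): R=RRRR U=WGWG F=GYGY D=YBYB B=WBWB
After move 2 (U): U=WWGG F=RRGY R=WBRR B=OOWB L=GYOO
After move 3 (R): R=RWRB U=WRGY F=RBGB D=YWYO B=GOWB
After move 4 (U): U=GWYR F=RWGB R=GORB B=GYWB L=RBOO
Query: U face = GWYR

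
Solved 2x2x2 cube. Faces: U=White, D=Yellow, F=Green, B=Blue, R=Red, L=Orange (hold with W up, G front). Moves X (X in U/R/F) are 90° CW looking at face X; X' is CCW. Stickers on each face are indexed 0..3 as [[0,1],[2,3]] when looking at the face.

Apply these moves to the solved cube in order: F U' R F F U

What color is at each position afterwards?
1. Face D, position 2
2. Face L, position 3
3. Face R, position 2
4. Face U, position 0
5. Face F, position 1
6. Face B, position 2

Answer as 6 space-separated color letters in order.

After move 1 (F): F=GGGG U=WWOO R=WRWR D=RRYY L=OYOY
After move 2 (U'): U=WOWO F=OYGG R=GGWR B=WRBB L=BBOY
After move 3 (R): R=WGRG U=WYWG F=ORGY D=RBYW B=OROB
After move 4 (F): F=GOYR U=WYYB R=WGGG D=RWYW L=BROB
After move 5 (F): F=YGRO U=WYBR R=YGBG D=GWYW L=BROW
After move 6 (U): U=BWRY F=YGRO R=ORBG B=BROB L=YGOW
Query 1: D[2] = Y
Query 2: L[3] = W
Query 3: R[2] = B
Query 4: U[0] = B
Query 5: F[1] = G
Query 6: B[2] = O

Answer: Y W B B G O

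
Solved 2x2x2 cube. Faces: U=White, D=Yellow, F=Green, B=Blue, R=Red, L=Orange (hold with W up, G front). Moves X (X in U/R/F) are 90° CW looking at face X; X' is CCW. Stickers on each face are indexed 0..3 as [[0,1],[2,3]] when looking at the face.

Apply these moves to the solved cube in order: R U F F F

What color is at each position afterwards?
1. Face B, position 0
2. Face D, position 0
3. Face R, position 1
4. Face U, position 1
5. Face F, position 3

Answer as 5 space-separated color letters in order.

Answer: O Y B W G

Derivation:
After move 1 (R): R=RRRR U=WGWG F=GYGY D=YBYB B=WBWB
After move 2 (U): U=WWGG F=RRGY R=WBRR B=OOWB L=GYOO
After move 3 (F): F=GRYR U=WWOY R=GBGR D=RWYB L=GYOB
After move 4 (F): F=YGRR U=WWBY R=OBYR D=GGYB L=GROW
After move 5 (F): F=RYRG U=WWWR R=BBYR D=YOYB L=GGOG
Query 1: B[0] = O
Query 2: D[0] = Y
Query 3: R[1] = B
Query 4: U[1] = W
Query 5: F[3] = G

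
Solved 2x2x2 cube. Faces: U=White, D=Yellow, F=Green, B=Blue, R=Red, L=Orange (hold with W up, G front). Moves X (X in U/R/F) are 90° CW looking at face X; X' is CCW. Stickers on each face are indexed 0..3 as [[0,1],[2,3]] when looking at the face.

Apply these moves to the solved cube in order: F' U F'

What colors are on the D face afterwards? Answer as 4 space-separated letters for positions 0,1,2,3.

After move 1 (F'): F=GGGG U=WWRR R=YRYR D=OOYY L=OWOW
After move 2 (U): U=RWRW F=YRGG R=BBYR B=OWBB L=GGOW
After move 3 (F'): F=RGYG U=RWBY R=OBOR D=GWYY L=GWOR
Query: D face = GWYY

Answer: G W Y Y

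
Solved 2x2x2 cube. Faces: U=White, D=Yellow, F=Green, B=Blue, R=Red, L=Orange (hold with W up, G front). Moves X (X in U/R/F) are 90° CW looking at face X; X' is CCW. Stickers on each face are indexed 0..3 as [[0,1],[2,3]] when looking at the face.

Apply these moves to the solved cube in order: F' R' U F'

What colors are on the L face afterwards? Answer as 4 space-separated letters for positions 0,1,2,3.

Answer: G B O B

Derivation:
After move 1 (F'): F=GGGG U=WWRR R=YRYR D=OOYY L=OWOW
After move 2 (R'): R=RRYY U=WBRB F=GWGR D=OGYG B=YBOB
After move 3 (U): U=RWBB F=RRGR R=YBYY B=OWOB L=GWOW
After move 4 (F'): F=RRRG U=RWYY R=GBOY D=WWYG L=GBOB
Query: L face = GBOB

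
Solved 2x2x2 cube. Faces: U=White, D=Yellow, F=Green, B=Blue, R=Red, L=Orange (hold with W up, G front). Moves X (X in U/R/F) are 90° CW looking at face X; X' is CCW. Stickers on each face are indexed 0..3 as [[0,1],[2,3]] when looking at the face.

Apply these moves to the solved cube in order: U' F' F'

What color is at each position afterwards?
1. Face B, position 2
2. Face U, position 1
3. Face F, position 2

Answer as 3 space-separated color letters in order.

After move 1 (U'): U=WWWW F=OOGG R=GGRR B=RRBB L=BBOO
After move 2 (F'): F=OGOG U=WWGR R=YGYR D=BOYY L=BWOW
After move 3 (F'): F=GGOO U=WWYY R=OGBR D=WWYY L=BROG
Query 1: B[2] = B
Query 2: U[1] = W
Query 3: F[2] = O

Answer: B W O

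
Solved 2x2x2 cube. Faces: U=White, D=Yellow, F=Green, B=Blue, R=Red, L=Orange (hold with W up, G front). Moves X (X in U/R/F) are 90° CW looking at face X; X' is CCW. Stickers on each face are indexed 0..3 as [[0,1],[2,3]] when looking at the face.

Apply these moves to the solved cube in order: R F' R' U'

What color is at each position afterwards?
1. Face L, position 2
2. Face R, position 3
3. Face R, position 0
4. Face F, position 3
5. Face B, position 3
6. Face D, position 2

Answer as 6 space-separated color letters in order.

Answer: O Y Y R B Y

Derivation:
After move 1 (R): R=RRRR U=WGWG F=GYGY D=YBYB B=WBWB
After move 2 (F'): F=YYGG U=WGRR R=BRYR D=OOYB L=OGOW
After move 3 (R'): R=RRBY U=WWRW F=YGGR D=OYYG B=BBOB
After move 4 (U'): U=WWWR F=OGGR R=YGBY B=RROB L=BBOW
Query 1: L[2] = O
Query 2: R[3] = Y
Query 3: R[0] = Y
Query 4: F[3] = R
Query 5: B[3] = B
Query 6: D[2] = Y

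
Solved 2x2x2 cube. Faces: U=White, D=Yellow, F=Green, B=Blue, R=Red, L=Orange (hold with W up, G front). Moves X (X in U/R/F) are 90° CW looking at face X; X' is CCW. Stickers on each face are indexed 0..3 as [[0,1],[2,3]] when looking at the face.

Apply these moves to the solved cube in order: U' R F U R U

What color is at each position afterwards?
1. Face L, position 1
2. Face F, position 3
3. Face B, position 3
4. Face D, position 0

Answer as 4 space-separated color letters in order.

Answer: R R B R

Derivation:
After move 1 (U'): U=WWWW F=OOGG R=GGRR B=RRBB L=BBOO
After move 2 (R): R=RGRG U=WOWG F=OYGY D=YBYR B=WRWB
After move 3 (F): F=GOYY U=WOOB R=WGGG D=RRYR L=BYOB
After move 4 (U): U=OWBO F=WGYY R=WRGG B=BYWB L=GOOB
After move 5 (R): R=GWGR U=OGBY F=WRYR D=RWYB B=OYWB
After move 6 (U): U=BOYG F=GWYR R=OYGR B=GOWB L=WROB
Query 1: L[1] = R
Query 2: F[3] = R
Query 3: B[3] = B
Query 4: D[0] = R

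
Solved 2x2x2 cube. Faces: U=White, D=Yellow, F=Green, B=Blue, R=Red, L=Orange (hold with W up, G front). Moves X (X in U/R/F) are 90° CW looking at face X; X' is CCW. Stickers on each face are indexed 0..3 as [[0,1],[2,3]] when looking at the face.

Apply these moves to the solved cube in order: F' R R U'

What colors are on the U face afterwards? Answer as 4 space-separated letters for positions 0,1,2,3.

After move 1 (F'): F=GGGG U=WWRR R=YRYR D=OOYY L=OWOW
After move 2 (R): R=YYRR U=WGRG F=GOGY D=OBYB B=RBWB
After move 3 (R): R=RYRY U=WORY F=GBGB D=OWYR B=GBGB
After move 4 (U'): U=OYWR F=OWGB R=GBRY B=RYGB L=GBOW
Query: U face = OYWR

Answer: O Y W R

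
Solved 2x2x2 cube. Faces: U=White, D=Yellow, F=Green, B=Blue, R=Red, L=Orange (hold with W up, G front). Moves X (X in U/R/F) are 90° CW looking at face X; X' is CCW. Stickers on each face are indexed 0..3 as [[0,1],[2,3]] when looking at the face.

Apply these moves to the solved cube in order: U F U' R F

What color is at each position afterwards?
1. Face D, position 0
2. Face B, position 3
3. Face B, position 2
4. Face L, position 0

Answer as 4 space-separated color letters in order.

Answer: R B G O

Derivation:
After move 1 (U): U=WWWW F=RRGG R=BBRR B=OOBB L=GGOO
After move 2 (F): F=GRGR U=WWOG R=WBWR D=RBYY L=GYOY
After move 3 (U'): U=WGWO F=GYGR R=GRWR B=WBBB L=OOOY
After move 4 (R): R=WGRR U=WYWR F=GBGY D=RBYW B=OBGB
After move 5 (F): F=GGYB U=WYYO R=WGRR D=RWYW L=OROB
Query 1: D[0] = R
Query 2: B[3] = B
Query 3: B[2] = G
Query 4: L[0] = O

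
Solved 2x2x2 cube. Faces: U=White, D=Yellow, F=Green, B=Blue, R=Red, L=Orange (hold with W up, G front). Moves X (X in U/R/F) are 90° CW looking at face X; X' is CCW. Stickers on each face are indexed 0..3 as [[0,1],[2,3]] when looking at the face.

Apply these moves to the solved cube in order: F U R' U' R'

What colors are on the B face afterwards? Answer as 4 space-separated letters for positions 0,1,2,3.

After move 1 (F): F=GGGG U=WWOO R=WRWR D=RRYY L=OYOY
After move 2 (U): U=OWOW F=WRGG R=BBWR B=OYBB L=GGOY
After move 3 (R'): R=BRBW U=OBOO F=WWGW D=RRYG B=YYRB
After move 4 (U'): U=BOOO F=GGGW R=WWBW B=BRRB L=YYOY
After move 5 (R'): R=WWWB U=BROB F=GOGO D=RGYW B=GRRB
Query: B face = GRRB

Answer: G R R B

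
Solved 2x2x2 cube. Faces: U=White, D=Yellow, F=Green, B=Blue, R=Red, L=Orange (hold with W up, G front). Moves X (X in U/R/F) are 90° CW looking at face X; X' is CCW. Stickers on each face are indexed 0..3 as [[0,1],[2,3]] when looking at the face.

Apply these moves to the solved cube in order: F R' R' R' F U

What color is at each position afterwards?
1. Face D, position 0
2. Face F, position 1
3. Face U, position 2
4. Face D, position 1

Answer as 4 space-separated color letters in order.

After move 1 (F): F=GGGG U=WWOO R=WRWR D=RRYY L=OYOY
After move 2 (R'): R=RRWW U=WBOB F=GWGO D=RGYG B=YBRB
After move 3 (R'): R=RWRW U=WROY F=GBGB D=RWYO B=GBGB
After move 4 (R'): R=WWRR U=WGOG F=GRGY D=RBYB B=OBWB
After move 5 (F): F=GGYR U=WGYY R=OWGR D=RWYB L=OROB
After move 6 (U): U=YWYG F=OWYR R=OBGR B=ORWB L=GGOB
Query 1: D[0] = R
Query 2: F[1] = W
Query 3: U[2] = Y
Query 4: D[1] = W

Answer: R W Y W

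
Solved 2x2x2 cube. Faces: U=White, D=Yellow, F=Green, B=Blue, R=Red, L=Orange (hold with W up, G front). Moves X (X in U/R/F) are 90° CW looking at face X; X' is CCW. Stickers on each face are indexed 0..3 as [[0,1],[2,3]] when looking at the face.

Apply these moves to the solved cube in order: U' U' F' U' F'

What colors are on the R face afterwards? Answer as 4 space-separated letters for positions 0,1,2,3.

Answer: O G R R

Derivation:
After move 1 (U'): U=WWWW F=OOGG R=GGRR B=RRBB L=BBOO
After move 2 (U'): U=WWWW F=BBGG R=OORR B=GGBB L=RROO
After move 3 (F'): F=BGBG U=WWOR R=YOYR D=ROYY L=RWOW
After move 4 (U'): U=WRWO F=RWBG R=BGYR B=YOBB L=GGOW
After move 5 (F'): F=WGRB U=WRBY R=OGRR D=GWYY L=GOOW
Query: R face = OGRR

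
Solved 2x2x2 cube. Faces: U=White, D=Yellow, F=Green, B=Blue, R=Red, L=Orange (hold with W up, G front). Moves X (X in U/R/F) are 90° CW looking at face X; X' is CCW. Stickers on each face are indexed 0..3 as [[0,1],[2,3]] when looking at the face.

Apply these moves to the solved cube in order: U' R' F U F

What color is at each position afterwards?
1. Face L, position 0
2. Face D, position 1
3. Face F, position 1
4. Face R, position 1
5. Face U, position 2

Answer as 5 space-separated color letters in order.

Answer: G Y W R O

Derivation:
After move 1 (U'): U=WWWW F=OOGG R=GGRR B=RRBB L=BBOO
After move 2 (R'): R=GRGR U=WBWR F=OWGW D=YOYG B=YRYB
After move 3 (F): F=GOWW U=WBOB R=WRRR D=GGYG L=BYOO
After move 4 (U): U=OWBB F=WRWW R=YRRR B=BYYB L=GOOO
After move 5 (F): F=WWWR U=OWOO R=BRBR D=RYYG L=GGOG
Query 1: L[0] = G
Query 2: D[1] = Y
Query 3: F[1] = W
Query 4: R[1] = R
Query 5: U[2] = O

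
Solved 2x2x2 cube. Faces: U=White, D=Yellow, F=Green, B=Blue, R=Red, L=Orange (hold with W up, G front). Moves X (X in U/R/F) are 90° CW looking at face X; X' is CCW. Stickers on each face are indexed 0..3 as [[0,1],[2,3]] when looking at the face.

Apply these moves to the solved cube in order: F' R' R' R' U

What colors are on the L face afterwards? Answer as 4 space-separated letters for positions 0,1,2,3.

After move 1 (F'): F=GGGG U=WWRR R=YRYR D=OOYY L=OWOW
After move 2 (R'): R=RRYY U=WBRB F=GWGR D=OGYG B=YBOB
After move 3 (R'): R=RYRY U=WORY F=GBGB D=OWYR B=GBGB
After move 4 (R'): R=YYRR U=WGRG F=GOGY D=OBYB B=RBWB
After move 5 (U): U=RWGG F=YYGY R=RBRR B=OWWB L=GOOW
Query: L face = GOOW

Answer: G O O W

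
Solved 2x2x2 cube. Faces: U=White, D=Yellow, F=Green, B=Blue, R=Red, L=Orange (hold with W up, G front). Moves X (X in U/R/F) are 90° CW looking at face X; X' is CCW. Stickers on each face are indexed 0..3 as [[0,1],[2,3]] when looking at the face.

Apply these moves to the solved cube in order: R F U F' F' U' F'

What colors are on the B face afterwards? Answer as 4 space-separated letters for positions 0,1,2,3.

After move 1 (R): R=RRRR U=WGWG F=GYGY D=YBYB B=WBWB
After move 2 (F): F=GGYY U=WGOO R=WRGR D=RRYB L=OYOB
After move 3 (U): U=OWOG F=WRYY R=WBGR B=OYWB L=GGOB
After move 4 (F'): F=RYWY U=OWWG R=RBRR D=GBYB L=GGOO
After move 5 (F'): F=YYRW U=OWRR R=BBGR D=GOYB L=GGOW
After move 6 (U'): U=WROR F=GGRW R=YYGR B=BBWB L=OYOW
After move 7 (F'): F=GWGR U=WRYG R=OYGR D=YWYB L=OROO
Query: B face = BBWB

Answer: B B W B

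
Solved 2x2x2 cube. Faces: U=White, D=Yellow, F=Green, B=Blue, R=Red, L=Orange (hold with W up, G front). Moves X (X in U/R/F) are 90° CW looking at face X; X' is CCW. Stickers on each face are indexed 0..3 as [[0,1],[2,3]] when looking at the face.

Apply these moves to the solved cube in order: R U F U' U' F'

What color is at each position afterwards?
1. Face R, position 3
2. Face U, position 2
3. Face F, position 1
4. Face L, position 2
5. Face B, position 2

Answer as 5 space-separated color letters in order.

Answer: R G R O W

Derivation:
After move 1 (R): R=RRRR U=WGWG F=GYGY D=YBYB B=WBWB
After move 2 (U): U=WWGG F=RRGY R=WBRR B=OOWB L=GYOO
After move 3 (F): F=GRYR U=WWOY R=GBGR D=RWYB L=GYOB
After move 4 (U'): U=WYWO F=GYYR R=GRGR B=GBWB L=OOOB
After move 5 (U'): U=YOWW F=OOYR R=GYGR B=GRWB L=GBOB
After move 6 (F'): F=OROY U=YOGG R=WYRR D=BBYB L=GWOW
Query 1: R[3] = R
Query 2: U[2] = G
Query 3: F[1] = R
Query 4: L[2] = O
Query 5: B[2] = W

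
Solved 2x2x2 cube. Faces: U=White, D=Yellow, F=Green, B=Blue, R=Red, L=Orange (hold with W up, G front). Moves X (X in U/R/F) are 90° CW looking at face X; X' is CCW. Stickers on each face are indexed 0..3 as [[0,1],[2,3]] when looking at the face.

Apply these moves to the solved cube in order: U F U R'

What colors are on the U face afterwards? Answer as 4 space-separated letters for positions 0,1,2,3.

After move 1 (U): U=WWWW F=RRGG R=BBRR B=OOBB L=GGOO
After move 2 (F): F=GRGR U=WWOG R=WBWR D=RBYY L=GYOY
After move 3 (U): U=OWGW F=WBGR R=OOWR B=GYBB L=GROY
After move 4 (R'): R=OROW U=OBGG F=WWGW D=RBYR B=YYBB
Query: U face = OBGG

Answer: O B G G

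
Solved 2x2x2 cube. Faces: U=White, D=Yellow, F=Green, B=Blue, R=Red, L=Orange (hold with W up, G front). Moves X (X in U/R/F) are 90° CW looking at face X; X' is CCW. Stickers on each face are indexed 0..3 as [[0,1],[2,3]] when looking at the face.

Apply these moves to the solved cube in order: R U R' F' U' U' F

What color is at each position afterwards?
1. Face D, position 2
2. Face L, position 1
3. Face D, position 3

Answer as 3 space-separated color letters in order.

After move 1 (R): R=RRRR U=WGWG F=GYGY D=YBYB B=WBWB
After move 2 (U): U=WWGG F=RRGY R=WBRR B=OOWB L=GYOO
After move 3 (R'): R=BRWR U=WWGO F=RWGG D=YRYY B=BOBB
After move 4 (F'): F=WGRG U=WWBW R=RRYR D=YOYY L=GOOG
After move 5 (U'): U=WWWB F=GORG R=WGYR B=RRBB L=BOOG
After move 6 (U'): U=WBWW F=BORG R=GOYR B=WGBB L=RROG
After move 7 (F): F=RBGO U=WBGR R=WOWR D=YGYY L=RYOO
Query 1: D[2] = Y
Query 2: L[1] = Y
Query 3: D[3] = Y

Answer: Y Y Y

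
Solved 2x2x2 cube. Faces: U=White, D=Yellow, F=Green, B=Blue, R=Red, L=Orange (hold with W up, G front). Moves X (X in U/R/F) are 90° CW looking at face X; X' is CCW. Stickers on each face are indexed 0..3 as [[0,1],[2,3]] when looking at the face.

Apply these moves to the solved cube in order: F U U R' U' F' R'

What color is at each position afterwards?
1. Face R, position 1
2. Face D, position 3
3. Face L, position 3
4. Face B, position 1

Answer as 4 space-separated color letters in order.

Answer: W G O R

Derivation:
After move 1 (F): F=GGGG U=WWOO R=WRWR D=RRYY L=OYOY
After move 2 (U): U=OWOW F=WRGG R=BBWR B=OYBB L=GGOY
After move 3 (U): U=OOWW F=BBGG R=OYWR B=GGBB L=WROY
After move 4 (R'): R=YROW U=OBWG F=BOGW D=RBYG B=YGRB
After move 5 (U'): U=BGOW F=WRGW R=BOOW B=YRRB L=YGOY
After move 6 (F'): F=RWWG U=BGBO R=BORW D=GYYG L=YWOO
After move 7 (R'): R=OWBR U=BRBY F=RGWO D=GWYG B=GRYB
Query 1: R[1] = W
Query 2: D[3] = G
Query 3: L[3] = O
Query 4: B[1] = R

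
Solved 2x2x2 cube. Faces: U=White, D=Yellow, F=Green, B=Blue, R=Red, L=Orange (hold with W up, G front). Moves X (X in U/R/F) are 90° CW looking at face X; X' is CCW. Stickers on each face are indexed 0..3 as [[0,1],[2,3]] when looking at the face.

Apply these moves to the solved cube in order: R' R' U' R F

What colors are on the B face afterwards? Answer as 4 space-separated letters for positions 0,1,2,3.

After move 1 (R'): R=RRRR U=WBWB F=GWGW D=YGYG B=YBYB
After move 2 (R'): R=RRRR U=WYWY F=GBGB D=YWYW B=GBGB
After move 3 (U'): U=YYWW F=OOGB R=GBRR B=RRGB L=GBOO
After move 4 (R): R=RGRB U=YOWB F=OWGW D=YGYR B=WRYB
After move 5 (F): F=GOWW U=YOOB R=WGBB D=RRYR L=GYOG
Query: B face = WRYB

Answer: W R Y B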